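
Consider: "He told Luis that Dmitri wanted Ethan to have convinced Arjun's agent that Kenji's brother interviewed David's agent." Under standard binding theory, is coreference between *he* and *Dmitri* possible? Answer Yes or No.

No

*Dmitri* is an R-expression; Principle C requires it to be free (not bound by any c-commanding expression).
— he: subject of the matrix clause; the pronoun c-commands the R-expression — coreference blocked (Principle C).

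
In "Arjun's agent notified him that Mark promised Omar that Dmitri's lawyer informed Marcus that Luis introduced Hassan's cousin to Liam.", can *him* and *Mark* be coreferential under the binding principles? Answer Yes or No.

No

*Mark* is an R-expression; Principle C requires it to be free (not bound by any c-commanding expression).
— him: object of the matrix clause; the pronoun c-commands the R-expression — coreference blocked (Principle C).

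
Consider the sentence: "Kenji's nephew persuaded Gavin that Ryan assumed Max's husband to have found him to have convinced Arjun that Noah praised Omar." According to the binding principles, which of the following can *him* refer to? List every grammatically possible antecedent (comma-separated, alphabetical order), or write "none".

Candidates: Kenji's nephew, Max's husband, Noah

Kenji's nephew

*him* is a pronoun; Principle B requires it to be free in its binding domain — the clause headed by 'found'.
— Kenji's nephew: subject of the matrix clause; c-commands the pronoun but lies outside its binding domain — allowed.
— Max's husband: subject of the clause headed by 'found'; c-commands the pronoun within its binding domain — blocked (Principle B).
— Noah: subject of the clause headed by 'praised'; is c-commanded by the pronoun; coreference would bind this R-expression — blocked (Principle C).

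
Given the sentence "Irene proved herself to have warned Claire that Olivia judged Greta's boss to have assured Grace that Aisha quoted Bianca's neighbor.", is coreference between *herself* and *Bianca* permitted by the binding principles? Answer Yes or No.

No

*herself* is a reflexive; Principle A requires it to be bound within its binding domain — the matrix clause.
— Bianca: possessor inside the object DP of the clause headed by 'quoted'; does not c-command the reflexive — cannot bind it (Principle A).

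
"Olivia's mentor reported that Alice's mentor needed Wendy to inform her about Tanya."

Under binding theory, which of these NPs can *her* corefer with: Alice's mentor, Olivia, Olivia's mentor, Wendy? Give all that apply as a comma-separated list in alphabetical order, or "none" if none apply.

*her* is a pronoun; Principle B requires it to be free in its binding domain — the clause headed by 'inform'.
— Alice's mentor: subject of the clause headed by 'needed'; c-commands the pronoun but lies outside its binding domain — allowed.
— Olivia: possessor inside the subject DP of the matrix clause; does not c-command the pronoun — Principle B does not apply; allowed.
— Olivia's mentor: subject of the matrix clause; c-commands the pronoun but lies outside its binding domain — allowed.
— Wendy: subject of the clause headed by 'inform'; c-commands the pronoun within its binding domain — blocked (Principle B).

Alice's mentor, Olivia, Olivia's mentor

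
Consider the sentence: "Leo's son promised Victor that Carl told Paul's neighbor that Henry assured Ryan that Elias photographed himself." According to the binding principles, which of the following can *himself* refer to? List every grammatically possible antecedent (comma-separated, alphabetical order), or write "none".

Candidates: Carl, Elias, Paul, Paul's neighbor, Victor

*himself* is a reflexive; Principle A requires it to be bound within its binding domain — the clause headed by 'photographed'.
— Carl: subject of the clause headed by 'told'; c-commands the reflexive but lies outside its binding domain — cannot bind it (Principle A).
— Elias: subject of the clause headed by 'photographed'; c-commands the reflexive within its binding domain — allowed (Principle A).
— Paul: possessor inside the object DP of the clause headed by 'told'; does not c-command the reflexive — cannot bind it (Principle A).
— Paul's neighbor: object of the clause headed by 'told'; c-commands the reflexive but lies outside its binding domain — cannot bind it (Principle A).
— Victor: object of the matrix clause; c-commands the reflexive but lies outside its binding domain — cannot bind it (Principle A).

Elias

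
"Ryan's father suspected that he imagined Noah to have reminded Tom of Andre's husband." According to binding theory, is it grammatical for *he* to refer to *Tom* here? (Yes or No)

No

*Tom* is an R-expression; Principle C requires it to be free (not bound by any c-commanding expression).
— he: subject of the clause headed by 'imagined'; the pronoun c-commands the R-expression — coreference blocked (Principle C).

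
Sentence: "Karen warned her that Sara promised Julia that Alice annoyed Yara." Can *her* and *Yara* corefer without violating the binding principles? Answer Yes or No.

No

*Yara* is an R-expression; Principle C requires it to be free (not bound by any c-commanding expression).
— her: object of the matrix clause; the pronoun c-commands the R-expression — coreference blocked (Principle C).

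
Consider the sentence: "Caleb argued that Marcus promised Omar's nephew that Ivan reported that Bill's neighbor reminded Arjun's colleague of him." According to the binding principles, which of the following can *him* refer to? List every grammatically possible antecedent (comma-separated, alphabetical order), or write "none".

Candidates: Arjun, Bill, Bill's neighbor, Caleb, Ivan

Arjun, Bill, Caleb, Ivan

*him* is a pronoun; Principle B requires it to be free in its binding domain — the clause headed by 'reminded'.
— Arjun: possessor inside the object DP of the clause headed by 'reminded'; does not c-command the pronoun — Principle B does not apply; allowed.
— Bill: possessor inside the subject DP of the clause headed by 'reminded'; does not c-command the pronoun — Principle B does not apply; allowed.
— Bill's neighbor: subject of the clause headed by 'reminded'; c-commands the pronoun within its binding domain — blocked (Principle B).
— Caleb: subject of the matrix clause; c-commands the pronoun but lies outside its binding domain — allowed.
— Ivan: subject of the clause headed by 'reported'; c-commands the pronoun but lies outside its binding domain — allowed.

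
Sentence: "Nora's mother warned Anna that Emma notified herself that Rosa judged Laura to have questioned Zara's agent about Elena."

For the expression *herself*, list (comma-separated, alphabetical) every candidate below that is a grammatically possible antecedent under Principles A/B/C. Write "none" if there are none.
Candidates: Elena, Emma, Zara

Emma

*herself* is a reflexive; Principle A requires it to be bound within its binding domain — the clause headed by 'notified'.
— Elena: second object of the clause headed by 'questioned'; does not c-command the reflexive — cannot bind it (Principle A).
— Emma: subject of the clause headed by 'notified'; c-commands the reflexive within its binding domain — allowed (Principle A).
— Zara: possessor inside the object DP of the clause headed by 'questioned'; does not c-command the reflexive — cannot bind it (Principle A).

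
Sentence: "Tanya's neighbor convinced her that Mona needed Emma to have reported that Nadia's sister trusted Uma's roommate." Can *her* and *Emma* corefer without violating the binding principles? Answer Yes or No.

No

*Emma* is an R-expression; Principle C requires it to be free (not bound by any c-commanding expression).
— her: object of the matrix clause; the pronoun c-commands the R-expression — coreference blocked (Principle C).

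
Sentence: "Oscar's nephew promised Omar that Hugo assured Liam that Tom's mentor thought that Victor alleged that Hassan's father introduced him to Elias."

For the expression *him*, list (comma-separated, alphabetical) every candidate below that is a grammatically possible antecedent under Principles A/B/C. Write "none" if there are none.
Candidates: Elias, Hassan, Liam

*him* is a pronoun; Principle B requires it to be free in its binding domain — the clause headed by 'introduced'.
— Elias: second object of the clause headed by 'introduced'; is c-commanded by the pronoun; coreference would bind this R-expression — blocked (Principle C).
— Hassan: possessor inside the subject DP of the clause headed by 'introduced'; does not c-command the pronoun — Principle B does not apply; allowed.
— Liam: object of the clause headed by 'assured'; c-commands the pronoun but lies outside its binding domain — allowed.

Hassan, Liam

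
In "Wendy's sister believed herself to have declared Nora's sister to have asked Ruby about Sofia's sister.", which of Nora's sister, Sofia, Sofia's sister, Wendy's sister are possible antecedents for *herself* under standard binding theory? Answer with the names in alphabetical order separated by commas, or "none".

*herself* is a reflexive; Principle A requires it to be bound within its binding domain — the matrix clause.
— Nora's sister: subject of the clause headed by 'asked'; does not c-command the reflexive — cannot bind it (Principle A).
— Sofia: possessor inside the second object DP of the clause headed by 'asked'; does not c-command the reflexive — cannot bind it (Principle A).
— Sofia's sister: second object of the clause headed by 'asked'; does not c-command the reflexive — cannot bind it (Principle A).
— Wendy's sister: subject of the matrix clause; c-commands the reflexive within its binding domain — allowed (Principle A).

Wendy's sister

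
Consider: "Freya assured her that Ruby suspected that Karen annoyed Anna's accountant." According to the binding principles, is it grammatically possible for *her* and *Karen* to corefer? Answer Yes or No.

*her* is a pronoun; Principle B requires it to be free in its binding domain — the matrix clause.
— Karen: subject of the clause headed by 'annoyed'; is c-commanded by the pronoun; coreference would bind this R-expression — blocked (Principle C).

No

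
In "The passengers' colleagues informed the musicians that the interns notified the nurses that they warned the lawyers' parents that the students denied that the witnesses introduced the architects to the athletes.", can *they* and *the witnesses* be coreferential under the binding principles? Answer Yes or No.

*the witnesses* is an R-expression; Principle C requires it to be free (not bound by any c-commanding expression).
— they: subject of the clause headed by 'warned'; the pronoun c-commands the R-expression — coreference blocked (Principle C).

No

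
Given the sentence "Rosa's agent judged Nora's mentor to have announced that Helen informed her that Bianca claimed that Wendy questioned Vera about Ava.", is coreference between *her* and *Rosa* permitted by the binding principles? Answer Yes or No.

Yes

*her* is a pronoun; Principle B requires it to be free in its binding domain — the clause headed by 'informed'.
— Rosa: possessor inside the subject DP of the matrix clause; does not c-command the pronoun — Principle B does not apply; allowed.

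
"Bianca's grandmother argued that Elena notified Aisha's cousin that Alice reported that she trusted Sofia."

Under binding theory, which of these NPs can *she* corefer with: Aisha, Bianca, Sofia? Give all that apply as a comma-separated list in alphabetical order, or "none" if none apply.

*she* is a pronoun; Principle B requires it to be free in its binding domain — the clause headed by 'trusted'.
— Aisha: possessor inside the object DP of the clause headed by 'notified'; does not c-command the pronoun — Principle B does not apply; allowed.
— Bianca: possessor inside the subject DP of the matrix clause; does not c-command the pronoun — Principle B does not apply; allowed.
— Sofia: object of the clause headed by 'trusted'; is c-commanded by the pronoun; coreference would bind this R-expression — blocked (Principle C).

Aisha, Bianca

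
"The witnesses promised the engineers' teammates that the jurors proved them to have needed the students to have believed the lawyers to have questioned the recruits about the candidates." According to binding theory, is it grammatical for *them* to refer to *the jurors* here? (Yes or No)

*the jurors* is an R-expression; Principle C requires it to be free (not bound by any c-commanding expression).
— them: subject of the clause headed by 'needed'; the R-expression locally c-commands the pronoun — coreference blocked (Principle B on the pronoun).

No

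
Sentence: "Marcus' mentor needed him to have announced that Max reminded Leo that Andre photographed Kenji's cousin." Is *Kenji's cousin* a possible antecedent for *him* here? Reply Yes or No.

*him* is a pronoun; Principle B requires it to be free in its binding domain — the matrix clause.
— Kenji's cousin: object of the clause headed by 'photographed'; is c-commanded by the pronoun; coreference would bind this R-expression — blocked (Principle C).

No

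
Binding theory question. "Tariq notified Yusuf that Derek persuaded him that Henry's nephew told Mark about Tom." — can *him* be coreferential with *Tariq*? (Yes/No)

*him* is a pronoun; Principle B requires it to be free in its binding domain — the clause headed by 'persuaded'.
— Tariq: subject of the matrix clause; c-commands the pronoun but lies outside its binding domain — allowed.

Yes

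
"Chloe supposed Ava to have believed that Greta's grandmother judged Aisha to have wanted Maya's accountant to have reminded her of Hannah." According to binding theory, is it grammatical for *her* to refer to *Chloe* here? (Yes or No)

Yes

*Chloe* is an R-expression; Principle C requires it to be free (not bound by any c-commanding expression).
— her: object of the clause headed by 'reminded'; the pronoun does not c-command the R-expression — coreference allowed.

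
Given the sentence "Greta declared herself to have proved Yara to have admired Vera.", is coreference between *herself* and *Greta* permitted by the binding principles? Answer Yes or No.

Yes

*herself* is a reflexive; Principle A requires it to be bound within its binding domain — the matrix clause.
— Greta: subject of the matrix clause; c-commands the reflexive within its binding domain — allowed (Principle A).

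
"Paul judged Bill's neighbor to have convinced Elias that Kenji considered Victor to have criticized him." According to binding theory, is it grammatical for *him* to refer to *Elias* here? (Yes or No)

*Elias* is an R-expression; Principle C requires it to be free (not bound by any c-commanding expression).
— him: object of the clause headed by 'criticized'; the pronoun does not c-command the R-expression — coreference allowed.

Yes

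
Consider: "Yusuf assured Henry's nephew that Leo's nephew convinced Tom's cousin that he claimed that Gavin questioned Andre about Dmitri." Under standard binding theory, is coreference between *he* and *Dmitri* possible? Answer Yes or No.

*Dmitri* is an R-expression; Principle C requires it to be free (not bound by any c-commanding expression).
— he: subject of the clause headed by 'claimed'; the pronoun c-commands the R-expression — coreference blocked (Principle C).

No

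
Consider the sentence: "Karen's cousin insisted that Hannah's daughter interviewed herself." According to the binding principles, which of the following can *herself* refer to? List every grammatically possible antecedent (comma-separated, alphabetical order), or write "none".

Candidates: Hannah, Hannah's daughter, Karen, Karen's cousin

Hannah's daughter

*herself* is a reflexive; Principle A requires it to be bound within its binding domain — the clause headed by 'interviewed'.
— Hannah: possessor inside the subject DP of the clause headed by 'interviewed'; does not c-command the reflexive — cannot bind it (Principle A).
— Hannah's daughter: subject of the clause headed by 'interviewed'; c-commands the reflexive within its binding domain — allowed (Principle A).
— Karen: possessor inside the subject DP of the matrix clause; does not c-command the reflexive — cannot bind it (Principle A).
— Karen's cousin: subject of the matrix clause; c-commands the reflexive but lies outside its binding domain — cannot bind it (Principle A).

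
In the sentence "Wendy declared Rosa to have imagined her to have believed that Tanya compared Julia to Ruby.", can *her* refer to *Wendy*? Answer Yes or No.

Yes

*her* is a pronoun; Principle B requires it to be free in its binding domain — the clause headed by 'imagined'.
— Wendy: subject of the matrix clause; c-commands the pronoun but lies outside its binding domain — allowed.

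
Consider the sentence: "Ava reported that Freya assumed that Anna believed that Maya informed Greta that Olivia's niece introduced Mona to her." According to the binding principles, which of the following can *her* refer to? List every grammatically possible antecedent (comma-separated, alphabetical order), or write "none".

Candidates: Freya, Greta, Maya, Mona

Freya, Greta, Maya

*her* is a pronoun; Principle B requires it to be free in its binding domain — the clause headed by 'introduced'.
— Freya: subject of the clause headed by 'assumed'; c-commands the pronoun but lies outside its binding domain — allowed.
— Greta: object of the clause headed by 'informed'; c-commands the pronoun but lies outside its binding domain — allowed.
— Maya: subject of the clause headed by 'informed'; c-commands the pronoun but lies outside its binding domain — allowed.
— Mona: object of the clause headed by 'introduced'; c-commands the pronoun within its binding domain — blocked (Principle B).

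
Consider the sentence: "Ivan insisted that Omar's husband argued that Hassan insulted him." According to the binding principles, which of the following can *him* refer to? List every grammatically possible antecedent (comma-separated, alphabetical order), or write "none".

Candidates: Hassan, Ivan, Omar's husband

*him* is a pronoun; Principle B requires it to be free in its binding domain — the clause headed by 'insulted'.
— Hassan: subject of the clause headed by 'insulted'; c-commands the pronoun within its binding domain — blocked (Principle B).
— Ivan: subject of the matrix clause; c-commands the pronoun but lies outside its binding domain — allowed.
— Omar's husband: subject of the clause headed by 'argued'; c-commands the pronoun but lies outside its binding domain — allowed.

Ivan, Omar's husband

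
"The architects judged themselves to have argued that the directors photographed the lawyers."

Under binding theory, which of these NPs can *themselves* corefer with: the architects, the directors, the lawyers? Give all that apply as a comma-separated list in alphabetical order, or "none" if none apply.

*themselves* is a reflexive; Principle A requires it to be bound within its binding domain — the matrix clause.
— the architects: subject of the matrix clause; c-commands the reflexive within its binding domain — allowed (Principle A).
— the directors: subject of the clause headed by 'photographed'; does not c-command the reflexive — cannot bind it (Principle A).
— the lawyers: object of the clause headed by 'photographed'; does not c-command the reflexive — cannot bind it (Principle A).

the architects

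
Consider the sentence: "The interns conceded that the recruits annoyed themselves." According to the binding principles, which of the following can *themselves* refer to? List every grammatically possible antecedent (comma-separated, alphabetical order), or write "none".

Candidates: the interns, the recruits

*themselves* is a reflexive; Principle A requires it to be bound within its binding domain — the clause headed by 'annoyed'.
— the interns: subject of the matrix clause; c-commands the reflexive but lies outside its binding domain — cannot bind it (Principle A).
— the recruits: subject of the clause headed by 'annoyed'; c-commands the reflexive within its binding domain — allowed (Principle A).

the recruits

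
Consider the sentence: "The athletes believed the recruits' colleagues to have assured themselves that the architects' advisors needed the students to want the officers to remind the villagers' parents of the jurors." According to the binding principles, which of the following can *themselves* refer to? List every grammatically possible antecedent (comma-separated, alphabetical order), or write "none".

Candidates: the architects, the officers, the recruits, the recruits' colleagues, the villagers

the recruits' colleagues

*themselves* is a reflexive; Principle A requires it to be bound within its binding domain — the clause headed by 'assured'.
— the architects: possessor inside the subject DP of the clause headed by 'needed'; does not c-command the reflexive — cannot bind it (Principle A).
— the officers: subject of the clause headed by 'remind'; does not c-command the reflexive — cannot bind it (Principle A).
— the recruits: possessor inside the subject DP of the clause headed by 'assured'; does not c-command the reflexive — cannot bind it (Principle A).
— the recruits' colleagues: subject of the clause headed by 'assured'; c-commands the reflexive within its binding domain — allowed (Principle A).
— the villagers: possessor inside the object DP of the clause headed by 'remind'; does not c-command the reflexive — cannot bind it (Principle A).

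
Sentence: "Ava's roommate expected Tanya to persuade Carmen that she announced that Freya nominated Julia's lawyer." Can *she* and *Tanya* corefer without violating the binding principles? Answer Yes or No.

*Tanya* is an R-expression; Principle C requires it to be free (not bound by any c-commanding expression).
— she: subject of the clause headed by 'announced'; the pronoun does not c-command the R-expression — coreference allowed.

Yes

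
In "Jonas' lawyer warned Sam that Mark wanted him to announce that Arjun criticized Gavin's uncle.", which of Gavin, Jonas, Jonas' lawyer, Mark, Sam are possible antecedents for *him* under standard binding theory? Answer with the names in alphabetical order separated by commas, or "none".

*him* is a pronoun; Principle B requires it to be free in its binding domain — the clause headed by 'wanted'.
— Gavin: possessor inside the object DP of the clause headed by 'criticized'; is c-commanded by the pronoun; coreference would bind this R-expression — blocked (Principle C).
— Jonas: possessor inside the subject DP of the matrix clause; does not c-command the pronoun — Principle B does not apply; allowed.
— Jonas' lawyer: subject of the matrix clause; c-commands the pronoun but lies outside its binding domain — allowed.
— Mark: subject of the clause headed by 'wanted'; c-commands the pronoun within its binding domain — blocked (Principle B).
— Sam: object of the matrix clause; c-commands the pronoun but lies outside its binding domain — allowed.

Jonas, Jonas' lawyer, Sam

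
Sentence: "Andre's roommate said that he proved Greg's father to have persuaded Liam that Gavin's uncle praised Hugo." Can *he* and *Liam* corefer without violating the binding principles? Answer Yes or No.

No

*Liam* is an R-expression; Principle C requires it to be free (not bound by any c-commanding expression).
— he: subject of the clause headed by 'proved'; the pronoun c-commands the R-expression — coreference blocked (Principle C).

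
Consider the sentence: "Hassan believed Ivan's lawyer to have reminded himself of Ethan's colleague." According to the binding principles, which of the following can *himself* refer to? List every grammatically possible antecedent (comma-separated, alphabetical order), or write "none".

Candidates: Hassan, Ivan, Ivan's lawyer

*himself* is a reflexive; Principle A requires it to be bound within its binding domain — the clause headed by 'reminded'.
— Hassan: subject of the matrix clause; c-commands the reflexive but lies outside its binding domain — cannot bind it (Principle A).
— Ivan: possessor inside the subject DP of the clause headed by 'reminded'; does not c-command the reflexive — cannot bind it (Principle A).
— Ivan's lawyer: subject of the clause headed by 'reminded'; c-commands the reflexive within its binding domain — allowed (Principle A).

Ivan's lawyer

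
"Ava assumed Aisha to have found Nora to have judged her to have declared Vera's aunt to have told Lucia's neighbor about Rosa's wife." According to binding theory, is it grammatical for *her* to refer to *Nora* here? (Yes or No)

*Nora* is an R-expression; Principle C requires it to be free (not bound by any c-commanding expression).
— her: subject of the clause headed by 'declared'; the R-expression locally c-commands the pronoun — coreference blocked (Principle B on the pronoun).

No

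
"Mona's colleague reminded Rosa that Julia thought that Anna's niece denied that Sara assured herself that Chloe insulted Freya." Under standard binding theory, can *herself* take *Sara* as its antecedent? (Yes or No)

Yes

*herself* is a reflexive; Principle A requires it to be bound within its binding domain — the clause headed by 'assured'.
— Sara: subject of the clause headed by 'assured'; c-commands the reflexive within its binding domain — allowed (Principle A).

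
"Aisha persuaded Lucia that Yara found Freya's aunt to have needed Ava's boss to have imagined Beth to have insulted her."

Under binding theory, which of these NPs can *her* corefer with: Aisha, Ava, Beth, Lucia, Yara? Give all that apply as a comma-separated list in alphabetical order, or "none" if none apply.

Aisha, Ava, Lucia, Yara

*her* is a pronoun; Principle B requires it to be free in its binding domain — the clause headed by 'insulted'.
— Aisha: subject of the matrix clause; c-commands the pronoun but lies outside its binding domain — allowed.
— Ava: possessor inside the subject DP of the clause headed by 'imagined'; does not c-command the pronoun — Principle B does not apply; allowed.
— Beth: subject of the clause headed by 'insulted'; c-commands the pronoun within its binding domain — blocked (Principle B).
— Lucia: object of the matrix clause; c-commands the pronoun but lies outside its binding domain — allowed.
— Yara: subject of the clause headed by 'found'; c-commands the pronoun but lies outside its binding domain — allowed.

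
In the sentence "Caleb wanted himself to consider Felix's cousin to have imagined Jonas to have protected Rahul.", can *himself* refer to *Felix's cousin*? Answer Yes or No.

No

*himself* is a reflexive; Principle A requires it to be bound within its binding domain — the matrix clause.
— Felix's cousin: subject of the clause headed by 'imagined'; does not c-command the reflexive — cannot bind it (Principle A).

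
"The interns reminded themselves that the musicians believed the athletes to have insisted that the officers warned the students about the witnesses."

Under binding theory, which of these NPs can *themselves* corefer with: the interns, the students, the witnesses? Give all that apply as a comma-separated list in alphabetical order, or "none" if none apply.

*themselves* is a reflexive; Principle A requires it to be bound within its binding domain — the matrix clause.
— the interns: subject of the matrix clause; c-commands the reflexive within its binding domain — allowed (Principle A).
— the students: object of the clause headed by 'warned'; does not c-command the reflexive — cannot bind it (Principle A).
— the witnesses: second object of the clause headed by 'warned'; does not c-command the reflexive — cannot bind it (Principle A).

the interns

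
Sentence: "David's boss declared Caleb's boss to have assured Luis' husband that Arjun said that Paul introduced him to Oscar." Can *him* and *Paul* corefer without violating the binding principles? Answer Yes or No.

No

*Paul* is an R-expression; Principle C requires it to be free (not bound by any c-commanding expression).
— him: object of the clause headed by 'introduced'; the R-expression locally c-commands the pronoun — coreference blocked (Principle B on the pronoun).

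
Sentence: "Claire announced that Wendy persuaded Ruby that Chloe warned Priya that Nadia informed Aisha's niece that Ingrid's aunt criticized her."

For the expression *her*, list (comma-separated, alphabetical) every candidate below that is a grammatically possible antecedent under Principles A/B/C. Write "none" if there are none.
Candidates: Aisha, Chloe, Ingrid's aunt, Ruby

Aisha, Chloe, Ruby

*her* is a pronoun; Principle B requires it to be free in its binding domain — the clause headed by 'criticized'.
— Aisha: possessor inside the object DP of the clause headed by 'informed'; does not c-command the pronoun — Principle B does not apply; allowed.
— Chloe: subject of the clause headed by 'warned'; c-commands the pronoun but lies outside its binding domain — allowed.
— Ingrid's aunt: subject of the clause headed by 'criticized'; c-commands the pronoun within its binding domain — blocked (Principle B).
— Ruby: object of the clause headed by 'persuaded'; c-commands the pronoun but lies outside its binding domain — allowed.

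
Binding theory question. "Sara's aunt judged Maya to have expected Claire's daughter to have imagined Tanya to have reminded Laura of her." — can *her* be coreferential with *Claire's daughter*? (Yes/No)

*her* is a pronoun; Principle B requires it to be free in its binding domain — the clause headed by 'reminded'.
— Claire's daughter: subject of the clause headed by 'imagined'; c-commands the pronoun but lies outside its binding domain — allowed.

Yes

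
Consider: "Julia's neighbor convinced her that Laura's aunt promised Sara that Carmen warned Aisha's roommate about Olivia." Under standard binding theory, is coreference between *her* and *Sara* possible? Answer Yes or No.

No

*Sara* is an R-expression; Principle C requires it to be free (not bound by any c-commanding expression).
— her: object of the matrix clause; the pronoun c-commands the R-expression — coreference blocked (Principle C).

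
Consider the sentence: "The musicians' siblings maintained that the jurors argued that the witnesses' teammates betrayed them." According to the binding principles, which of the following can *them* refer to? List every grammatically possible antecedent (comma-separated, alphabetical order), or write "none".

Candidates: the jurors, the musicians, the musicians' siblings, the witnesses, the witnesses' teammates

the jurors, the musicians, the musicians' siblings, the witnesses

*them* is a pronoun; Principle B requires it to be free in its binding domain — the clause headed by 'betrayed'.
— the jurors: subject of the clause headed by 'argued'; c-commands the pronoun but lies outside its binding domain — allowed.
— the musicians: possessor inside the subject DP of the matrix clause; does not c-command the pronoun — Principle B does not apply; allowed.
— the musicians' siblings: subject of the matrix clause; c-commands the pronoun but lies outside its binding domain — allowed.
— the witnesses: possessor inside the subject DP of the clause headed by 'betrayed'; does not c-command the pronoun — Principle B does not apply; allowed.
— the witnesses' teammates: subject of the clause headed by 'betrayed'; c-commands the pronoun within its binding domain — blocked (Principle B).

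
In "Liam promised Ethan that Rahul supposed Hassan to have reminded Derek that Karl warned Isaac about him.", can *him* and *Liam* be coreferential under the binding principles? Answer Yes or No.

*Liam* is an R-expression; Principle C requires it to be free (not bound by any c-commanding expression).
— him: second object of the clause headed by 'warned'; the pronoun does not c-command the R-expression — coreference allowed.

Yes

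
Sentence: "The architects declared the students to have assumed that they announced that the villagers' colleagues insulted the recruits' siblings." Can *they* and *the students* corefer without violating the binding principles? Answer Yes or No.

Yes

*the students* is an R-expression; Principle C requires it to be free (not bound by any c-commanding expression).
— they: subject of the clause headed by 'announced'; the pronoun does not c-command the R-expression — coreference allowed.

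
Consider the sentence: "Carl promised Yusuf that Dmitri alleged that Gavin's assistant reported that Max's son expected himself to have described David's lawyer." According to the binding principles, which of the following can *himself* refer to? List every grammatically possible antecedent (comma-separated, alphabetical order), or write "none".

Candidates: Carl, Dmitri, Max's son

Max's son

*himself* is a reflexive; Principle A requires it to be bound within its binding domain — the clause headed by 'expected'.
— Carl: subject of the matrix clause; c-commands the reflexive but lies outside its binding domain — cannot bind it (Principle A).
— Dmitri: subject of the clause headed by 'alleged'; c-commands the reflexive but lies outside its binding domain — cannot bind it (Principle A).
— Max's son: subject of the clause headed by 'expected'; c-commands the reflexive within its binding domain — allowed (Principle A).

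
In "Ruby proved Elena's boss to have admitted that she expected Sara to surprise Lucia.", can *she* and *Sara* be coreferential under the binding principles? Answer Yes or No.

No

*Sara* is an R-expression; Principle C requires it to be free (not bound by any c-commanding expression).
— she: subject of the clause headed by 'expected'; the pronoun c-commands the R-expression — coreference blocked (Principle C).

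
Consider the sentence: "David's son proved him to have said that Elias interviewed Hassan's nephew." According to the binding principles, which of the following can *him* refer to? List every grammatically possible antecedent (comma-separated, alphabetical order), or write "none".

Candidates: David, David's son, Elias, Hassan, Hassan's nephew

David

*him* is a pronoun; Principle B requires it to be free in its binding domain — the matrix clause.
— David: possessor inside the subject DP of the matrix clause; does not c-command the pronoun — Principle B does not apply; allowed.
— David's son: subject of the matrix clause; c-commands the pronoun within its binding domain — blocked (Principle B).
— Elias: subject of the clause headed by 'interviewed'; is c-commanded by the pronoun; coreference would bind this R-expression — blocked (Principle C).
— Hassan: possessor inside the object DP of the clause headed by 'interviewed'; is c-commanded by the pronoun; coreference would bind this R-expression — blocked (Principle C).
— Hassan's nephew: object of the clause headed by 'interviewed'; is c-commanded by the pronoun; coreference would bind this R-expression — blocked (Principle C).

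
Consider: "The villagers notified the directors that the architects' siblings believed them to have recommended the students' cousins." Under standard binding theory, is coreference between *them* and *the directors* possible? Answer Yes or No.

*the directors* is an R-expression; Principle C requires it to be free (not bound by any c-commanding expression).
— them: subject of the clause headed by 'recommended'; the pronoun does not c-command the R-expression — coreference allowed.

Yes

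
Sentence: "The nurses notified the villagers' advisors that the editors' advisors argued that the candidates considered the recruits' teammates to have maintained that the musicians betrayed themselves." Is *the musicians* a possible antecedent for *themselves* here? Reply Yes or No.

Yes

*themselves* is a reflexive; Principle A requires it to be bound within its binding domain — the clause headed by 'betrayed'.
— the musicians: subject of the clause headed by 'betrayed'; c-commands the reflexive within its binding domain — allowed (Principle A).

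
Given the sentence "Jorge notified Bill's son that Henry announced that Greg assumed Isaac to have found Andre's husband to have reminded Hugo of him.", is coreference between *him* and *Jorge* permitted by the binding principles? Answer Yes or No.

Yes

*him* is a pronoun; Principle B requires it to be free in its binding domain — the clause headed by 'reminded'.
— Jorge: subject of the matrix clause; c-commands the pronoun but lies outside its binding domain — allowed.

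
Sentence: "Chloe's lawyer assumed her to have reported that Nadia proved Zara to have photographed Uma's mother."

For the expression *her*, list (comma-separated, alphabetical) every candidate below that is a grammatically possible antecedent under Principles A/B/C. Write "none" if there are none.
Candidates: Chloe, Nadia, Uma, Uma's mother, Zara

Chloe

*her* is a pronoun; Principle B requires it to be free in its binding domain — the matrix clause.
— Chloe: possessor inside the subject DP of the matrix clause; does not c-command the pronoun — Principle B does not apply; allowed.
— Nadia: subject of the clause headed by 'proved'; is c-commanded by the pronoun; coreference would bind this R-expression — blocked (Principle C).
— Uma: possessor inside the object DP of the clause headed by 'photographed'; is c-commanded by the pronoun; coreference would bind this R-expression — blocked (Principle C).
— Uma's mother: object of the clause headed by 'photographed'; is c-commanded by the pronoun; coreference would bind this R-expression — blocked (Principle C).
— Zara: subject of the clause headed by 'photographed'; is c-commanded by the pronoun; coreference would bind this R-expression — blocked (Principle C).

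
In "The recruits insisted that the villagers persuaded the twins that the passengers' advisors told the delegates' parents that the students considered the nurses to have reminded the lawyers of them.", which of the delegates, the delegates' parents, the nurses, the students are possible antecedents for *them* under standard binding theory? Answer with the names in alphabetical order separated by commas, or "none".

the delegates, the delegates' parents, the students

*them* is a pronoun; Principle B requires it to be free in its binding domain — the clause headed by 'reminded'.
— the delegates: possessor inside the object DP of the clause headed by 'told'; does not c-command the pronoun — Principle B does not apply; allowed.
— the delegates' parents: object of the clause headed by 'told'; c-commands the pronoun but lies outside its binding domain — allowed.
— the nurses: subject of the clause headed by 'reminded'; c-commands the pronoun within its binding domain — blocked (Principle B).
— the students: subject of the clause headed by 'considered'; c-commands the pronoun but lies outside its binding domain — allowed.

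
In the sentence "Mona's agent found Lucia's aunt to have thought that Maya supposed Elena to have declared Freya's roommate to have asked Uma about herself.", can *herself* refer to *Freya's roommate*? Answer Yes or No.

*herself* is a reflexive; Principle A requires it to be bound within its binding domain — the clause headed by 'asked'.
— Freya's roommate: subject of the clause headed by 'asked'; c-commands the reflexive within its binding domain — allowed (Principle A).

Yes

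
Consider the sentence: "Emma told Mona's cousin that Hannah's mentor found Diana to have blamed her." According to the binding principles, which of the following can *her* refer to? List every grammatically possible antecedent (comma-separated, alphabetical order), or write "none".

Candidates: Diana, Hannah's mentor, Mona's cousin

Hannah's mentor, Mona's cousin

*her* is a pronoun; Principle B requires it to be free in its binding domain — the clause headed by 'blamed'.
— Diana: subject of the clause headed by 'blamed'; c-commands the pronoun within its binding domain — blocked (Principle B).
— Hannah's mentor: subject of the clause headed by 'found'; c-commands the pronoun but lies outside its binding domain — allowed.
— Mona's cousin: object of the matrix clause; c-commands the pronoun but lies outside its binding domain — allowed.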